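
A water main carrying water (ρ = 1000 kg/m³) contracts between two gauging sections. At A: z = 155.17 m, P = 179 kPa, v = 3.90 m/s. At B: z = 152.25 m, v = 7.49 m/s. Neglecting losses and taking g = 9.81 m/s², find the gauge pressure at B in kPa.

Pressure head at A: ψ₁ = P₁/(ρg) = 179×1000 / (1000 × 9.81) = 18.25 m.
Velocity heads: v₁²/2g = 3.90²/19.62 = 0.775 m; v₂²/2g = 7.49²/19.62 = 2.859 m.
Total head H = z₁ + ψ₁ + v₁²/2g = 155.17 + 18.25 + 0.775 = 174.19 m.
ψ₂ = H − z₂ − v₂²/2g = 174.19 − 152.25 − 2.859 = 19.08 m.
P₂ = ρgψ₂ = 1000 × 9.81 × 19.08 ≈ 187 kPa.

P₂ ≈ 187 kPa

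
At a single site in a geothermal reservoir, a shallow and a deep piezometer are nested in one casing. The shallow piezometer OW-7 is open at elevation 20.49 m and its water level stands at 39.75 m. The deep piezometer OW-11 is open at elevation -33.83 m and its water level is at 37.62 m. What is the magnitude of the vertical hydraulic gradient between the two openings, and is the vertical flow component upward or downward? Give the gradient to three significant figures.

|i_v| ≈ 0.0392; vertical flow is downward

Total head at OW-7: h = 39.75 m (water level in the standpipe).
Total head at OW-11: h = 37.62 m.
Δh = h(OW-7) − h(OW-11) = 39.75 − 37.62 = 2.13 m.
Vertical separation Δz = 20.49 − (-33.83) = 54.32 m.
|i_v| = |Δh| / Δz = 2.13 / 54.32 = 0.0392.
Head is higher in the shallow piezometer, so vertical flow is downward (recharge condition).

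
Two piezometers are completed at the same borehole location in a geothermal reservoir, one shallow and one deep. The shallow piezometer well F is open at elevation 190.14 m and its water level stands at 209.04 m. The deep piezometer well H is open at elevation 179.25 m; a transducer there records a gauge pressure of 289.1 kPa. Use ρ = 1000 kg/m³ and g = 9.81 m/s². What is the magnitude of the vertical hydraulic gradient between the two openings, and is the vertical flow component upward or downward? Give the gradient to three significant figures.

|i_v| ≈ 0.0294; vertical flow is downward

Total head at well F: h = 209.04 m (water level in the standpipe).
Pressure head at well H: ψ = P/(ρg) = 289.1×1000 / (1000 × 9.81) = 29.47 m.
Total head at well H: h = z + ψ = 179.25 + 29.47 = 208.72 m.
Δh = h(well F) − h(well H) = 209.04 − 208.72 = 0.32 m.
Vertical separation Δz = 190.14 − 179.25 = 10.89 m.
|i_v| = |Δh| / Δz = 0.32 / 10.89 = 0.0294.
Head is higher in the shallow piezometer, so vertical flow is downward (recharge condition).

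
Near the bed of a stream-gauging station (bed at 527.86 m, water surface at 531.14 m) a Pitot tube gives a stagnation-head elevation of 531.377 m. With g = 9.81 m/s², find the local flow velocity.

Near the bed, under hydrostatic conditions, the piezometric head (z + ψ) equals the free-surface elevation, 531.14 m.
Velocity head = total − piezometric = 531.377 − 531.14 = 0.237 m.
v = √(2g·h_v) = √(2 × 9.81 × 0.237) = 2.16 m/s.

v ≈ 2.16 m/s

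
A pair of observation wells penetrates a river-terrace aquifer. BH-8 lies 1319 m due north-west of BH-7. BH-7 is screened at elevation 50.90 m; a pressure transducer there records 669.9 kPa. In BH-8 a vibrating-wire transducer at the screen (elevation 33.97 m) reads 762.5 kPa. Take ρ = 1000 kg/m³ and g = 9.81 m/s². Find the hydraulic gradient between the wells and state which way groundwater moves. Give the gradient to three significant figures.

Pressure head at BH-7: ψ = P/(ρg) = 669.9×1000 / (1000 × 9.81) = 68.29 m.
Total head at BH-7: h = z + ψ = 50.90 + 68.29 = 119.19 m.
Pressure head at BH-8: ψ = P/(ρg) = 762.5×1000 / (1000 × 9.81) = 77.73 m.
Total head at BH-8: h = z + ψ = 33.97 + 77.73 = 111.70 m.
Head difference: h(BH-7) − h(BH-8) = 119.19 − 111.70 = 7.49 m.
Hydraulic gradient: i = |Δh| / L = 7.49 / 1319 = 0.00568.
Flow is from higher to lower head: from BH-7 toward BH-8, i.e. toward the north-west.

i ≈ 0.00568; groundwater flows toward the north-west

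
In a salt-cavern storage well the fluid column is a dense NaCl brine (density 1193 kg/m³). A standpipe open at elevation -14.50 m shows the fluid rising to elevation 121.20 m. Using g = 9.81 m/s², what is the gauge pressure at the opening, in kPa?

Pressure head ψ = h − z = 121.20 − (-14.50) = 135.70 m.
P = ρgψ = 1193 × 9.81 × 135.70 = 1588142 Pa ≈ 1590 kPa.

P ≈ 1590 kPa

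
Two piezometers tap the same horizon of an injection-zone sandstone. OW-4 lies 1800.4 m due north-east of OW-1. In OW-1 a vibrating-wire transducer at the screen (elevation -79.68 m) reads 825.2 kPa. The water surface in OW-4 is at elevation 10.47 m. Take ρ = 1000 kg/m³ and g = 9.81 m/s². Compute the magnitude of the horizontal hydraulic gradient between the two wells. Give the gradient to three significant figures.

Pressure head at OW-1: ψ = P/(ρg) = 825.2×1000 / (1000 × 9.81) = 84.12 m.
Total head at OW-1: h = z + ψ = -79.68 + 84.12 = 4.44 m.
Total head at OW-4: h = 10.47 m (water level in the piezometer is the total head).
Head difference: h(OW-1) − h(OW-4) = 4.44 − 10.47 = -6.03 m.
Hydraulic gradient: i = |Δh| / L = 6.03 / 1800.4 = 0.00335.

i ≈ 0.00335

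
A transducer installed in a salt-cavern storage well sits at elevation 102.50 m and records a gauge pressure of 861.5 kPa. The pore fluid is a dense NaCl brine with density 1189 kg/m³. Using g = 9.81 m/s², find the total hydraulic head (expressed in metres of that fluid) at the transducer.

h ≈ 176.36 m

ψ = P/(ρg) = 861.5×1000 / (1189 × 9.81) = 73.86 m.
h = z + ψ = 102.50 + 73.86 = 176.36 m.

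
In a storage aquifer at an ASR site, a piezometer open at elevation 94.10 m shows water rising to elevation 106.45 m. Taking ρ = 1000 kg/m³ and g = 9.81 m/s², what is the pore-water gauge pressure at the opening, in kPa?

P ≈ 121 kPa

Pressure head ψ = h − z = 106.45 − 94.10 = 12.35 m.
P = ρgψ = 1000 × 9.81 × 12.35 = 121154 Pa ≈ 121 kPa.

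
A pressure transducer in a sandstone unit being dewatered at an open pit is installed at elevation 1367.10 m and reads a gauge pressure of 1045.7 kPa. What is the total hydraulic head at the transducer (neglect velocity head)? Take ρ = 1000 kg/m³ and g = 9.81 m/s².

ψ = P/(ρg) = 1045.7×1000 / (1000 × 9.81) = 106.60 m.
h = z + ψ = 1367.10 + 106.60 = 1473.70 m.

h ≈ 1473.70 m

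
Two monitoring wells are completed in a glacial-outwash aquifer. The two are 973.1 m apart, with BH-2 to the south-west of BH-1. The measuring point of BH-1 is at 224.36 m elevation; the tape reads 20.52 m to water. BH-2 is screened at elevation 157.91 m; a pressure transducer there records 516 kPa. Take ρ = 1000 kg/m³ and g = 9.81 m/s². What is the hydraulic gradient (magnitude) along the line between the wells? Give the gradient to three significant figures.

i ≈ 0.00685

Total head at BH-1: h = 224.36 − 20.52 = 203.84 m.
Pressure head at BH-2: ψ = P/(ρg) = 516×1000 / (1000 × 9.81) = 52.60 m.
Total head at BH-2: h = z + ψ = 157.91 + 52.60 = 210.51 m.
Head difference: h(BH-1) − h(BH-2) = 203.84 − 210.51 = -6.67 m.
Hydraulic gradient: i = |Δh| / L = 6.67 / 973.1 = 0.00685.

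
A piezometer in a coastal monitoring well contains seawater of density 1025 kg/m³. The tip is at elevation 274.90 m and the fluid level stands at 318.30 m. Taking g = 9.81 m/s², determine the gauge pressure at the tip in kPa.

Pressure head ψ = h − z = 318.30 − 274.90 = 43.40 m.
P = ρgψ = 1025 × 9.81 × 43.40 = 436398 Pa ≈ 436 kPa.

P ≈ 436 kPa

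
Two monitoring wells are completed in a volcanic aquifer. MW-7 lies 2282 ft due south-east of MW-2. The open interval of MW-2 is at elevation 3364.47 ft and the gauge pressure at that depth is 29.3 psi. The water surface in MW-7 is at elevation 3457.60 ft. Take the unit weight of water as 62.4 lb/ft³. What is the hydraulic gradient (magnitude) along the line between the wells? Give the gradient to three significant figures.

Pressure head at MW-2: ψ = 144·P/γ = 144 × 29.3 / 62.4 = 67.62 ft.
Total head at MW-2: h = z + ψ = 3364.47 + 67.62 = 3432.09 ft.
Total head at MW-7: h = 3457.60 ft (water level in the piezometer is the total head).
Head difference: h(MW-2) − h(MW-7) = 3432.09 − 3457.60 = -25.51 ft.
Hydraulic gradient: i = |Δh| / L = 25.51 / 2282 = 0.0112.

i ≈ 0.0112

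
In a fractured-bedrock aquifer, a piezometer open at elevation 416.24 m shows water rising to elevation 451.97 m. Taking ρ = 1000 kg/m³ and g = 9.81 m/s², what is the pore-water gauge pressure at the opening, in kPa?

P ≈ 351 kPa

Pressure head ψ = h − z = 451.97 − 416.24 = 35.73 m.
P = ρgψ = 1000 × 9.81 × 35.73 = 350511 Pa ≈ 351 kPa.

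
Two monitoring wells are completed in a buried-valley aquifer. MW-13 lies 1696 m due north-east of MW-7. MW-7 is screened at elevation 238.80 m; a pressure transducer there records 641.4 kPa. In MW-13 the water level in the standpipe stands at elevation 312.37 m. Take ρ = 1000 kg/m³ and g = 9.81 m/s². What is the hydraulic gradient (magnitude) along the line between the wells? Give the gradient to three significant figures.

i ≈ 0.00483

Pressure head at MW-7: ψ = P/(ρg) = 641.4×1000 / (1000 × 9.81) = 65.38 m.
Total head at MW-7: h = z + ψ = 238.80 + 65.38 = 304.18 m.
Total head at MW-13: h = 312.37 m (water level in the piezometer is the total head).
Head difference: h(MW-7) − h(MW-13) = 304.18 − 312.37 = -8.19 m.
Hydraulic gradient: i = |Δh| / L = 8.19 / 1696 = 0.00483.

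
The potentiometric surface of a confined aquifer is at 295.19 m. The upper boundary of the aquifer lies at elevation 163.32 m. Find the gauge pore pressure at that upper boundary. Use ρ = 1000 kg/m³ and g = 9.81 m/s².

P ≈ 1290 kPa

Pressure head at the aquifer top: ψ = h − z = 295.19 − 163.32 = 131.87 m.
P = ρgψ = 1000 × 9.81 × 131.87 = 1293645 Pa ≈ 1290 kPa.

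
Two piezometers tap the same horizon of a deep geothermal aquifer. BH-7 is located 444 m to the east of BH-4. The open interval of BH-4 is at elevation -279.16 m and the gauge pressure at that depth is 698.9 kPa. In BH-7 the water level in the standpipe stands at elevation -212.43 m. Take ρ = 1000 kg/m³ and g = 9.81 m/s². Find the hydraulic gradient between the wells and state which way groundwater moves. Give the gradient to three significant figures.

Pressure head at BH-4: ψ = P/(ρg) = 698.9×1000 / (1000 × 9.81) = 71.24 m.
Total head at BH-4: h = z + ψ = -279.16 + 71.24 = -207.92 m.
Total head at BH-7: h = -212.43 m (water level in the piezometer is the total head).
Head difference: h(BH-4) − h(BH-7) = -207.92 − (-212.43) = 4.51 m.
Hydraulic gradient: i = |Δh| / L = 4.51 / 444 = 0.0102.
Flow is from higher to lower head: from BH-4 toward BH-7, i.e. toward the east.

i ≈ 0.0102; groundwater flows toward the east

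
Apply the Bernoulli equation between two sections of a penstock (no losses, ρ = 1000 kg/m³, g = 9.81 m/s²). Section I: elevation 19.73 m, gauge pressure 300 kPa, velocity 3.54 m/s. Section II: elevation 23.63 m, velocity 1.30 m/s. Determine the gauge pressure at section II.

Pressure head at I: ψ₁ = P₁/(ρg) = 300×1000 / (1000 × 9.81) = 30.58 m.
Velocity heads: v₁²/2g = 3.54²/19.62 = 0.639 m; v₂²/2g = 1.30²/19.62 = 0.086 m.
Total head H = z₁ + ψ₁ + v₁²/2g = 19.73 + 30.58 + 0.639 = 50.95 m.
ψ₂ = H − z₂ − v₂²/2g = 50.95 − 23.63 − 0.086 = 27.23 m.
P₂ = ρgψ₂ = 1000 × 9.81 × 27.23 ≈ 267 kPa.

P₂ ≈ 267 kPa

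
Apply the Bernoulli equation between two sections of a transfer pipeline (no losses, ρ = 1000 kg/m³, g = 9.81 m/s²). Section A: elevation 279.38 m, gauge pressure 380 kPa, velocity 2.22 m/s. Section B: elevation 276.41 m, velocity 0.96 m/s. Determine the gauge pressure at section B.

Pressure head at A: ψ₁ = P₁/(ρg) = 380×1000 / (1000 × 9.81) = 38.74 m.
Velocity heads: v₁²/2g = 2.22²/19.62 = 0.251 m; v₂²/2g = 0.96²/19.62 = 0.047 m.
Total head H = z₁ + ψ₁ + v₁²/2g = 279.38 + 38.74 + 0.251 = 318.37 m.
ψ₂ = H − z₂ − v₂²/2g = 318.37 − 276.41 − 0.047 = 41.91 m.
P₂ = ρgψ₂ = 1000 × 9.81 × 41.91 ≈ 411 kPa.

P₂ ≈ 411 kPa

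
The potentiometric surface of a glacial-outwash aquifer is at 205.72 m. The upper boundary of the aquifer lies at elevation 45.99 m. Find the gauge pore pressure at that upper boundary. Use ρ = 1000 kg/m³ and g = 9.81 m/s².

P ≈ 1570 kPa

Pressure head at the aquifer top: ψ = h − z = 205.72 − 45.99 = 159.73 m.
P = ρgψ = 1000 × 9.81 × 159.73 = 1566951 Pa ≈ 1570 kPa.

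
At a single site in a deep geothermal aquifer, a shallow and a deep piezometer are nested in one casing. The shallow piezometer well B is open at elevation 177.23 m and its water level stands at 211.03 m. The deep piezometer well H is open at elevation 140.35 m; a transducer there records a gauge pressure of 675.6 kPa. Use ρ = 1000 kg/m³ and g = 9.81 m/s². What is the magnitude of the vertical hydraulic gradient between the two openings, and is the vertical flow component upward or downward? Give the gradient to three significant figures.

Total head at well B: h = 211.03 m (water level in the standpipe).
Pressure head at well H: ψ = P/(ρg) = 675.6×1000 / (1000 × 9.81) = 68.87 m.
Total head at well H: h = z + ψ = 140.35 + 68.87 = 209.22 m.
Δh = h(well B) − h(well H) = 211.03 − 209.22 = 1.81 m.
Vertical separation Δz = 177.23 − 140.35 = 36.88 m.
|i_v| = |Δh| / Δz = 1.81 / 36.88 = 0.0491.
Head is higher in the shallow piezometer, so vertical flow is downward (recharge condition).

|i_v| ≈ 0.0491; vertical flow is downward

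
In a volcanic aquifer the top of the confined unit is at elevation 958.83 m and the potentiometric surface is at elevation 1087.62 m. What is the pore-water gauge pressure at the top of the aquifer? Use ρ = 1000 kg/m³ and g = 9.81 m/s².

P ≈ 1260 kPa

Pressure head at the aquifer top: ψ = h − z = 1087.62 − 958.83 = 128.79 m.
P = ρgψ = 1000 × 9.81 × 128.79 = 1263430 Pa ≈ 1260 kPa.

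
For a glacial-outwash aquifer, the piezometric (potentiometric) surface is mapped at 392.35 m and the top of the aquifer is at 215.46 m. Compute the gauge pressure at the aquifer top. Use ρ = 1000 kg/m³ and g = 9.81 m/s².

Pressure head at the aquifer top: ψ = h − z = 392.35 − 215.46 = 176.89 m.
P = ρgψ = 1000 × 9.81 × 176.89 = 1735291 Pa ≈ 1740 kPa.

P ≈ 1740 kPa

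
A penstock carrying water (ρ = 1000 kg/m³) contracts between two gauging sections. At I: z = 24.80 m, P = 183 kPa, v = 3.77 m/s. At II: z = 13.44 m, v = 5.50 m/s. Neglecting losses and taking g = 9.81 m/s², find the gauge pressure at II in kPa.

P₂ ≈ 286 kPa

Pressure head at I: ψ₁ = P₁/(ρg) = 183×1000 / (1000 × 9.81) = 18.65 m.
Velocity heads: v₁²/2g = 3.77²/19.62 = 0.724 m; v₂²/2g = 5.50²/19.62 = 1.542 m.
Total head H = z₁ + ψ₁ + v₁²/2g = 24.80 + 18.65 + 0.724 = 44.17 m.
ψ₂ = H − z₂ − v₂²/2g = 44.17 − 13.44 − 1.542 = 29.19 m.
P₂ = ρgψ₂ = 1000 × 9.81 × 29.19 ≈ 286 kPa.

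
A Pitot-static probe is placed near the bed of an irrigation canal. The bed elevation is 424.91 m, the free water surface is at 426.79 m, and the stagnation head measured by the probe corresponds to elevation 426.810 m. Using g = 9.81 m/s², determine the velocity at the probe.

v ≈ 0.626 m/s

Near the bed, under hydrostatic conditions, the piezometric head (z + ψ) equals the free-surface elevation, 426.79 m.
Velocity head = total − piezometric = 426.810 − 426.79 = 0.020 m.
v = √(2g·h_v) = √(2 × 9.81 × 0.020) = 0.626 m/s.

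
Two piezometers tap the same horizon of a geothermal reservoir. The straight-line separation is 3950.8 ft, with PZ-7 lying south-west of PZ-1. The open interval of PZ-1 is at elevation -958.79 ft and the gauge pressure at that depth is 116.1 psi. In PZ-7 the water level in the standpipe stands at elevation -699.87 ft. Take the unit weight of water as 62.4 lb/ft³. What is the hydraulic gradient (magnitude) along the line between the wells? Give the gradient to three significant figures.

i ≈ 0.00228

Pressure head at PZ-1: ψ = 144·P/γ = 144 × 116.1 / 62.4 = 267.92 ft.
Total head at PZ-1: h = z + ψ = -958.79 + 267.92 = -690.87 ft.
Total head at PZ-7: h = -699.87 ft (water level in the piezometer is the total head).
Head difference: h(PZ-1) − h(PZ-7) = -690.87 − (-699.87) = 9.00 ft.
Hydraulic gradient: i = |Δh| / L = 9.00 / 3950.8 = 0.00228.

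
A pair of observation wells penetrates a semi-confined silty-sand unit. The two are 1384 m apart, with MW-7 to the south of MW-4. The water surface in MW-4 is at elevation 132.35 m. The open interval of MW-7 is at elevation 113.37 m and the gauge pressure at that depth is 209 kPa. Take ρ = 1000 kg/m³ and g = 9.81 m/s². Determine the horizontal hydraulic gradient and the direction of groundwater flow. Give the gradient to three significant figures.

Total head at MW-4: h = 132.35 m (water level in the piezometer is the total head).
Pressure head at MW-7: ψ = P/(ρg) = 209×1000 / (1000 × 9.81) = 21.30 m.
Total head at MW-7: h = z + ψ = 113.37 + 21.30 = 134.67 m.
Head difference: h(MW-4) − h(MW-7) = 132.35 − 134.67 = -2.32 m.
Hydraulic gradient: i = |Δh| / L = 2.32 / 1384 = 0.00168.
Flow is from higher to lower head: from MW-7 toward MW-4, i.e. toward the north.

i ≈ 0.00168; groundwater flows toward the north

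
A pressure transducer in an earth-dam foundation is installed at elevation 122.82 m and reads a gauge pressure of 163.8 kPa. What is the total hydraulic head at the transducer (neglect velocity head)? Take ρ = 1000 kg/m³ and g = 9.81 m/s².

ψ = P/(ρg) = 163.8×1000 / (1000 × 9.81) = 16.70 m.
h = z + ψ = 122.82 + 16.70 = 139.52 m.

h ≈ 139.52 m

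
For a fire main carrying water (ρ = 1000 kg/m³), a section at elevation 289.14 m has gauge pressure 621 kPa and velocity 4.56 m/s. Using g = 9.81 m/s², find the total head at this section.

Pressure head ψ = P/(ρg) = 621×1000 / (1000 × 9.81) = 63.30 m.
Velocity head = v²/(2g) = 4.56² / (2 × 9.81) = 1.060 m.
h = z + ψ + v²/(2g) = 289.14 + 63.30 + 1.060 = 353.50 m.

h ≈ 353.50 m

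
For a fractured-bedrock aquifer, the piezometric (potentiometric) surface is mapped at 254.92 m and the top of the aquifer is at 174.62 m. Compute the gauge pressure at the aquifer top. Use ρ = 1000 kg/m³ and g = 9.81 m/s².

P ≈ 788 kPa

Pressure head at the aquifer top: ψ = h − z = 254.92 − 174.62 = 80.30 m.
P = ρgψ = 1000 × 9.81 × 80.30 = 787743 Pa ≈ 788 kPa.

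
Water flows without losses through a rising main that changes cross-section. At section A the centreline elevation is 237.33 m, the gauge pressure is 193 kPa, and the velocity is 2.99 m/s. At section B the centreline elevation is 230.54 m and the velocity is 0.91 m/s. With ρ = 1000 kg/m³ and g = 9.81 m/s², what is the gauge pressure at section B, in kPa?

P₂ ≈ 264 kPa

Pressure head at A: ψ₁ = P₁/(ρg) = 193×1000 / (1000 × 9.81) = 19.67 m.
Velocity heads: v₁²/2g = 2.99²/19.62 = 0.456 m; v₂²/2g = 0.91²/19.62 = 0.042 m.
Total head H = z₁ + ψ₁ + v₁²/2g = 237.33 + 19.67 + 0.456 = 257.46 m.
ψ₂ = H − z₂ − v₂²/2g = 257.46 − 230.54 − 0.042 = 26.88 m.
P₂ = ρgψ₂ = 1000 × 9.81 × 26.88 ≈ 264 kPa.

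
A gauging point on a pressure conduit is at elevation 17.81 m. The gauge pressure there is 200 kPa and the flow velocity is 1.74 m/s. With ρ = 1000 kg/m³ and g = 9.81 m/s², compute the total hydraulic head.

h ≈ 38.35 m

Pressure head ψ = P/(ρg) = 200×1000 / (1000 × 9.81) = 20.39 m.
Velocity head = v²/(2g) = 1.74² / (2 × 9.81) = 0.154 m.
h = z + ψ + v²/(2g) = 17.81 + 20.39 + 0.154 = 38.35 m.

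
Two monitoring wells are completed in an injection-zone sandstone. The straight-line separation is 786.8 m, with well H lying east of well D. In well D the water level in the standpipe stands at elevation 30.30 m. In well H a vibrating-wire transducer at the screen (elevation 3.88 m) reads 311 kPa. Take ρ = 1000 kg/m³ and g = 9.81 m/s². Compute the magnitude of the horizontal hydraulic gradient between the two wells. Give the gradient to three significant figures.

Total head at well D: h = 30.30 m (water level in the piezometer is the total head).
Pressure head at well H: ψ = P/(ρg) = 311×1000 / (1000 × 9.81) = 31.70 m.
Total head at well H: h = z + ψ = 3.88 + 31.70 = 35.58 m.
Head difference: h(well D) − h(well H) = 30.30 − 35.58 = -5.28 m.
Hydraulic gradient: i = |Δh| / L = 5.28 / 786.8 = 0.00671.

i ≈ 0.00671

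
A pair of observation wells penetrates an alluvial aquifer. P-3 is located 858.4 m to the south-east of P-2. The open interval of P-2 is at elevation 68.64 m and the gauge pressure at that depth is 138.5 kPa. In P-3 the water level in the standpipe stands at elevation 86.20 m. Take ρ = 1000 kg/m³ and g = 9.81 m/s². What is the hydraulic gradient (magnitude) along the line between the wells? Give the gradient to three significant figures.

Pressure head at P-2: ψ = P/(ρg) = 138.5×1000 / (1000 × 9.81) = 14.12 m.
Total head at P-2: h = z + ψ = 68.64 + 14.12 = 82.76 m.
Total head at P-3: h = 86.20 m (water level in the piezometer is the total head).
Head difference: h(P-2) − h(P-3) = 82.76 − 86.20 = -3.44 m.
Hydraulic gradient: i = |Δh| / L = 3.44 / 858.4 = 0.00401.

i ≈ 0.00401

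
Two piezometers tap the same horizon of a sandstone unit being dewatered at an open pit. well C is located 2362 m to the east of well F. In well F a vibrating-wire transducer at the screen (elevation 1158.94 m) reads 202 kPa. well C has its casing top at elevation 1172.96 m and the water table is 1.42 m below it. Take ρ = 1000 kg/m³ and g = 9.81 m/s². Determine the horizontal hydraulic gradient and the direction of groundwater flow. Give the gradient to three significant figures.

i ≈ 0.00338; groundwater flows toward the east

Pressure head at well F: ψ = P/(ρg) = 202×1000 / (1000 × 9.81) = 20.59 m.
Total head at well F: h = z + ψ = 1158.94 + 20.59 = 1179.53 m.
Total head at well C: h = 1172.96 − 1.42 = 1171.54 m.
Head difference: h(well F) − h(well C) = 1179.53 − 1171.54 = 7.99 m.
Hydraulic gradient: i = |Δh| / L = 7.99 / 2362 = 0.00338.
Flow is from higher to lower head: from well F toward well C, i.e. toward the east.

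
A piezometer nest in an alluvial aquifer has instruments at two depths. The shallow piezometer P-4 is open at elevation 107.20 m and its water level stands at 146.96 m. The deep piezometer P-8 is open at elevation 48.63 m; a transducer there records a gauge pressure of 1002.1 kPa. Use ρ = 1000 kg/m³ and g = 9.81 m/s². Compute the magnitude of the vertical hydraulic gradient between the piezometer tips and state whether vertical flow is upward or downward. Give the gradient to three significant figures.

|i_v| ≈ 0.0652; vertical flow is upward

Total head at P-4: h = 146.96 m (water level in the standpipe).
Pressure head at P-8: ψ = P/(ρg) = 1002.1×1000 / (1000 × 9.81) = 102.15 m.
Total head at P-8: h = z + ψ = 48.63 + 102.15 = 150.78 m.
Δh = h(P-4) − h(P-8) = 146.96 − 150.78 = -3.82 m.
Vertical separation Δz = 107.20 − 48.63 = 58.57 m.
|i_v| = |Δh| / Δz = 3.82 / 58.57 = 0.0652.
Head is higher in the deep piezometer, so vertical flow is upward (discharge condition).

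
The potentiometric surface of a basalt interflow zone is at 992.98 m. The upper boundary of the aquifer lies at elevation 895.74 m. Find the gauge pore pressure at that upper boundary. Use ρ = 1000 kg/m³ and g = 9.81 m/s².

P ≈ 954 kPa

Pressure head at the aquifer top: ψ = h − z = 992.98 − 895.74 = 97.24 m.
P = ρgψ = 1000 × 9.81 × 97.24 = 953924 Pa ≈ 954 kPa.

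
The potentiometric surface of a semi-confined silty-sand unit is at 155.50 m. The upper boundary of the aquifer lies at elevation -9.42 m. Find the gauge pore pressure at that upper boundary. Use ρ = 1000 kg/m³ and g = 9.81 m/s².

P ≈ 1620 kPa

Pressure head at the aquifer top: ψ = h − z = 155.50 − (-9.42) = 164.92 m.
P = ρgψ = 1000 × 9.81 × 164.92 = 1617865 Pa ≈ 1620 kPa.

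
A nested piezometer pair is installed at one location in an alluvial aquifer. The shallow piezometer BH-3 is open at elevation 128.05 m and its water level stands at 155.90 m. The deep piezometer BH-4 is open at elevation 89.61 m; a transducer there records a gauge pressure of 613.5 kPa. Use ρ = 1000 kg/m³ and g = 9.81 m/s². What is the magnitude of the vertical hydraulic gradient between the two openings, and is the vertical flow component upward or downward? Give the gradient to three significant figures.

Total head at BH-3: h = 155.90 m (water level in the standpipe).
Pressure head at BH-4: ψ = P/(ρg) = 613.5×1000 / (1000 × 9.81) = 62.54 m.
Total head at BH-4: h = z + ψ = 89.61 + 62.54 = 152.15 m.
Δh = h(BH-3) − h(BH-4) = 155.90 − 152.15 = 3.75 m.
Vertical separation Δz = 128.05 − 89.61 = 38.44 m.
|i_v| = |Δh| / Δz = 3.75 / 38.44 = 0.0976.
Head is higher in the shallow piezometer, so vertical flow is downward (recharge condition).

|i_v| ≈ 0.0976; vertical flow is downward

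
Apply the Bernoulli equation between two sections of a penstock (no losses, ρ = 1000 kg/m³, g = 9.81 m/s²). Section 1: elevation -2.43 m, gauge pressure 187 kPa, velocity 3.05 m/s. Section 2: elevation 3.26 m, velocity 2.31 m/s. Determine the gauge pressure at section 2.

P₂ ≈ 133 kPa

Pressure head at 1: ψ₁ = P₁/(ρg) = 187×1000 / (1000 × 9.81) = 19.06 m.
Velocity heads: v₁²/2g = 3.05²/19.62 = 0.474 m; v₂²/2g = 2.31²/19.62 = 0.272 m.
Total head H = z₁ + ψ₁ + v₁²/2g = -2.43 + 19.06 + 0.474 = 17.10 m.
ψ₂ = H − z₂ − v₂²/2g = 17.10 − 3.26 − 0.272 = 13.57 m.
P₂ = ρgψ₂ = 1000 × 9.81 × 13.57 ≈ 133 kPa.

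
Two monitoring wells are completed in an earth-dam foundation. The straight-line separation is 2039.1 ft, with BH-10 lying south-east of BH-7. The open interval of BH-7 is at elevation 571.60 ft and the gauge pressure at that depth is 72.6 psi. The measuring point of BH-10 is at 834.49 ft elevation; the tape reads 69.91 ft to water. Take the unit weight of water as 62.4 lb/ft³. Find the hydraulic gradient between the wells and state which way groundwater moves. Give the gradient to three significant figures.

i ≈ 0.0125; groundwater flows toward the north-west

Pressure head at BH-7: ψ = 144·P/γ = 144 × 72.6 / 62.4 = 167.54 ft.
Total head at BH-7: h = z + ψ = 571.60 + 167.54 = 739.14 ft.
Total head at BH-10: h = 834.49 − 69.91 = 764.58 ft.
Head difference: h(BH-7) − h(BH-10) = 739.14 − 764.58 = -25.44 ft.
Hydraulic gradient: i = |Δh| / L = 25.44 / 2039.1 = 0.0125.
Flow is from higher to lower head: from BH-10 toward BH-7, i.e. toward the north-west.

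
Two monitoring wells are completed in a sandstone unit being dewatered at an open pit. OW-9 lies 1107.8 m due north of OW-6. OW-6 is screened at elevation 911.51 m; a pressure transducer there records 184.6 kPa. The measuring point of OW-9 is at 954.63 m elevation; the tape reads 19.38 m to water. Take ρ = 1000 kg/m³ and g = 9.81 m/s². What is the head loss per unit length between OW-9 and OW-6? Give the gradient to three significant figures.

Pressure head at OW-6: ψ = P/(ρg) = 184.6×1000 / (1000 × 9.81) = 18.82 m.
Total head at OW-6: h = z + ψ = 911.51 + 18.82 = 930.33 m.
Total head at OW-9: h = 954.63 − 19.38 = 935.25 m.
Head difference: h(OW-6) − h(OW-9) = 930.33 − 935.25 = -4.92 m.
Hydraulic gradient: i = |Δh| / L = 4.92 / 1107.8 = 0.00444.

i ≈ 0.00444 m/m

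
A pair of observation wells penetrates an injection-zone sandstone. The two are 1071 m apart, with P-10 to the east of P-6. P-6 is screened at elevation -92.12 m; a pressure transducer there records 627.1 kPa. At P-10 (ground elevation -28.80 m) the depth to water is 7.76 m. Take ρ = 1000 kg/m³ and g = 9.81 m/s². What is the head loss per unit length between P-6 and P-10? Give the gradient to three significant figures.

i ≈ 0.00781 m/m

Pressure head at P-6: ψ = P/(ρg) = 627.1×1000 / (1000 × 9.81) = 63.92 m.
Total head at P-6: h = z + ψ = -92.12 + 63.92 = -28.20 m.
Total head at P-10: h = -28.80 − 7.76 = -36.56 m.
Head difference: h(P-6) − h(P-10) = -28.20 − (-36.56) = 8.36 m.
Hydraulic gradient: i = |Δh| / L = 8.36 / 1071 = 0.00781.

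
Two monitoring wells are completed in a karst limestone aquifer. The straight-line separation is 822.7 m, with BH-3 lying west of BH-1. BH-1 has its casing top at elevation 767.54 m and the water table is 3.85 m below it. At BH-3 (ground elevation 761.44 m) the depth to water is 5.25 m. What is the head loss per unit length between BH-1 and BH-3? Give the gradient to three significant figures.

Total head at BH-1: h = 767.54 − 3.85 = 763.69 m.
Total head at BH-3: h = 761.44 − 5.25 = 756.19 m.
Head difference: h(BH-1) − h(BH-3) = 763.69 − 756.19 = 7.50 m.
Hydraulic gradient: i = |Δh| / L = 7.50 / 822.7 = 0.00912.

i ≈ 0.00912 m/m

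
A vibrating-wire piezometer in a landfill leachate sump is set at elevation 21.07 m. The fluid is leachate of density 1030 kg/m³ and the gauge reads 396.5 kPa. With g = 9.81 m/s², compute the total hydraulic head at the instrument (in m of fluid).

h ≈ 60.31 m

ψ = P/(ρg) = 396.5×1000 / (1030 × 9.81) = 39.24 m.
h = z + ψ = 21.07 + 39.24 = 60.31 m.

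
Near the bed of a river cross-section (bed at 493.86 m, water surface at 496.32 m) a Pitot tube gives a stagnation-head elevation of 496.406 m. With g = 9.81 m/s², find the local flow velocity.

Near the bed, under hydrostatic conditions, the piezometric head (z + ψ) equals the free-surface elevation, 496.32 m.
Velocity head = total − piezometric = 496.406 − 496.32 = 0.086 m.
v = √(2g·h_v) = √(2 × 9.81 × 0.086) = 1.30 m/s.

v ≈ 1.30 m/s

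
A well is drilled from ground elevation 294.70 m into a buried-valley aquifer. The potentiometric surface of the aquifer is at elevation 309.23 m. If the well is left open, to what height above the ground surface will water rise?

Water rises to the potentiometric surface, so the rise above ground = 309.23 − 294.70 = 14.53 m.

≈ 14.53 m above ground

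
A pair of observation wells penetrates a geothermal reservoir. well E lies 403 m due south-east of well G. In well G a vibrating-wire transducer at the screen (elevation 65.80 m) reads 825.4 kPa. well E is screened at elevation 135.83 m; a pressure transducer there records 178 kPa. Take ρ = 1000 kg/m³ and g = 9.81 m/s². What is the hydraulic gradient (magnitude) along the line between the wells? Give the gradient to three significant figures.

Pressure head at well G: ψ = P/(ρg) = 825.4×1000 / (1000 × 9.81) = 84.14 m.
Total head at well G: h = z + ψ = 65.80 + 84.14 = 149.94 m.
Pressure head at well E: ψ = P/(ρg) = 178×1000 / (1000 × 9.81) = 18.14 m.
Total head at well E: h = z + ψ = 135.83 + 18.14 = 153.97 m.
Head difference: h(well G) − h(well E) = 149.94 − 153.97 = -4.03 m.
Hydraulic gradient: i = |Δh| / L = 4.03 / 403 = 0.0100.

i ≈ 0.0100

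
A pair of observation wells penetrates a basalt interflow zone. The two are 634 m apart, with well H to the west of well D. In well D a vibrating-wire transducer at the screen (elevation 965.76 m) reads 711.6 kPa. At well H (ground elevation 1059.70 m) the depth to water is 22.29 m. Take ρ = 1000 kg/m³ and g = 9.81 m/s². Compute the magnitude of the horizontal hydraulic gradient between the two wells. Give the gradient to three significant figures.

Pressure head at well D: ψ = P/(ρg) = 711.6×1000 / (1000 × 9.81) = 72.54 m.
Total head at well D: h = z + ψ = 965.76 + 72.54 = 1038.30 m.
Total head at well H: h = 1059.70 − 22.29 = 1037.41 m.
Head difference: h(well D) − h(well H) = 1038.30 − 1037.41 = 0.89 m.
Hydraulic gradient: i = |Δh| / L = 0.89 / 634 = 0.00140.

i ≈ 0.00140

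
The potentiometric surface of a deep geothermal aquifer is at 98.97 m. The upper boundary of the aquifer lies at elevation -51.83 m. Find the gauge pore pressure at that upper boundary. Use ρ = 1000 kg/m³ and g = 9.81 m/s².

P ≈ 1480 kPa

Pressure head at the aquifer top: ψ = h − z = 98.97 − (-51.83) = 150.80 m.
P = ρgψ = 1000 × 9.81 × 150.80 = 1479348 Pa ≈ 1480 kPa.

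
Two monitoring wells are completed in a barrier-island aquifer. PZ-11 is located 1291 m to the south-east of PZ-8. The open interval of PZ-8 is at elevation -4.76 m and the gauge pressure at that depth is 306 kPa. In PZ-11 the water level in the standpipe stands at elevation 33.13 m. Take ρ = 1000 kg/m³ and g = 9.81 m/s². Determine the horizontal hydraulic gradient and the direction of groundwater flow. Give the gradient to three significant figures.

Pressure head at PZ-8: ψ = P/(ρg) = 306×1000 / (1000 × 9.81) = 31.19 m.
Total head at PZ-8: h = z + ψ = -4.76 + 31.19 = 26.43 m.
Total head at PZ-11: h = 33.13 m (water level in the piezometer is the total head).
Head difference: h(PZ-8) − h(PZ-11) = 26.43 − 33.13 = -6.70 m.
Hydraulic gradient: i = |Δh| / L = 6.70 / 1291 = 0.00519.
Flow is from higher to lower head: from PZ-11 toward PZ-8, i.e. toward the north-west.

i ≈ 0.00519; groundwater flows toward the north-west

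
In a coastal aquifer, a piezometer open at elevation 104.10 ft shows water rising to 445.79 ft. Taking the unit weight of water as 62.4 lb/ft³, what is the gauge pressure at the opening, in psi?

P ≈ 148 psi

Pressure head ψ = h − z = 445.79 − 104.10 = 341.69 ft.
P = γ·ψ / 144 = 62.4 × 341.69 / 144 = 148 psi.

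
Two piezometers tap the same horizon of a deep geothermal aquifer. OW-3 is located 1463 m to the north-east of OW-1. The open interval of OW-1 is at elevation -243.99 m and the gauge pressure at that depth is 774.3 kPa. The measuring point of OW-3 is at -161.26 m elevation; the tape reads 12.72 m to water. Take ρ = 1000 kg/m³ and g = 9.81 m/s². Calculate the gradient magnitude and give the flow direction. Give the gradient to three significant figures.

i ≈ 0.00610; groundwater flows toward the north-east

Pressure head at OW-1: ψ = P/(ρg) = 774.3×1000 / (1000 × 9.81) = 78.93 m.
Total head at OW-1: h = z + ψ = -243.99 + 78.93 = -165.06 m.
Total head at OW-3: h = -161.26 − 12.72 = -173.98 m.
Head difference: h(OW-1) − h(OW-3) = -165.06 − (-173.98) = 8.92 m.
Hydraulic gradient: i = |Δh| / L = 8.92 / 1463 = 0.00610.
Flow is from higher to lower head: from OW-1 toward OW-3, i.e. toward the north-east.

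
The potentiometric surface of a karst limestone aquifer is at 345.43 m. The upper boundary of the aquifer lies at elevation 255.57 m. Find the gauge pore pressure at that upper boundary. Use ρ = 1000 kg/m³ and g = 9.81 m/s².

P ≈ 882 kPa

Pressure head at the aquifer top: ψ = h − z = 345.43 − 255.57 = 89.86 m.
P = ρgψ = 1000 × 9.81 × 89.86 = 881527 Pa ≈ 882 kPa.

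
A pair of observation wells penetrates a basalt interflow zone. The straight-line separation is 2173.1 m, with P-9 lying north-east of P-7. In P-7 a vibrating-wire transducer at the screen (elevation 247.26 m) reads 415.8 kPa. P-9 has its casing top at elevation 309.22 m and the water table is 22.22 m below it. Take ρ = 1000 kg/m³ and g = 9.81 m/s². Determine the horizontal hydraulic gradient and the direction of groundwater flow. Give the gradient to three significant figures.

i ≈ 0.00122; groundwater flows toward the north-east

Pressure head at P-7: ψ = P/(ρg) = 415.8×1000 / (1000 × 9.81) = 42.39 m.
Total head at P-7: h = z + ψ = 247.26 + 42.39 = 289.65 m.
Total head at P-9: h = 309.22 − 22.22 = 287.00 m.
Head difference: h(P-7) − h(P-9) = 289.65 − 287.00 = 2.65 m.
Hydraulic gradient: i = |Δh| / L = 2.65 / 2173.1 = 0.00122.
Flow is from higher to lower head: from P-7 toward P-9, i.e. toward the north-east.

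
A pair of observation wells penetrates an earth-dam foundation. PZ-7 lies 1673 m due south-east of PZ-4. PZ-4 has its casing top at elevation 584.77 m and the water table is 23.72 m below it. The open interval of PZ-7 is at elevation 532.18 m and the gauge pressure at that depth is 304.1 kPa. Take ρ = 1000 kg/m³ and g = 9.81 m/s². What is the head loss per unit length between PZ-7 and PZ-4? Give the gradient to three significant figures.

Total head at PZ-4: h = 584.77 − 23.72 = 561.05 m.
Pressure head at PZ-7: ψ = P/(ρg) = 304.1×1000 / (1000 × 9.81) = 31.00 m.
Total head at PZ-7: h = z + ψ = 532.18 + 31.00 = 563.18 m.
Head difference: h(PZ-4) − h(PZ-7) = 561.05 − 563.18 = -2.13 m.
Hydraulic gradient: i = |Δh| / L = 2.13 / 1673 = 0.00127.

i ≈ 0.00127 m/m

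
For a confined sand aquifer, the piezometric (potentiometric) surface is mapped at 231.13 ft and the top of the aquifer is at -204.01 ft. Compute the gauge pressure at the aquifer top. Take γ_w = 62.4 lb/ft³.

P ≈ 189 psi

Pressure head at the aquifer top: ψ = h − z = 231.13 − (-204.01) = 435.14 ft.
P = γψ/144 = 62.4 × 435.14 / 144 = 189 psi.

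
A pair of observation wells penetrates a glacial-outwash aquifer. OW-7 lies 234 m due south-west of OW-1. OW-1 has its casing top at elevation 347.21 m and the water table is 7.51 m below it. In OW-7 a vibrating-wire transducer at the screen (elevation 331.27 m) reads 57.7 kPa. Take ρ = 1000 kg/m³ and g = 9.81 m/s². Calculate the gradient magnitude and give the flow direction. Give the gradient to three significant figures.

i ≈ 0.0109; groundwater flows toward the south-west

Total head at OW-1: h = 347.21 − 7.51 = 339.70 m.
Pressure head at OW-7: ψ = P/(ρg) = 57.7×1000 / (1000 × 9.81) = 5.88 m.
Total head at OW-7: h = z + ψ = 331.27 + 5.88 = 337.15 m.
Head difference: h(OW-1) − h(OW-7) = 339.70 − 337.15 = 2.55 m.
Hydraulic gradient: i = |Δh| / L = 2.55 / 234 = 0.0109.
Flow is from higher to lower head: from OW-1 toward OW-7, i.e. toward the south-west.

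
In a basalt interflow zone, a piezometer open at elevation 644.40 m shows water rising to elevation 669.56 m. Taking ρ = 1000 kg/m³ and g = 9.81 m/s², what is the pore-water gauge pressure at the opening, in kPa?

P ≈ 247 kPa

Pressure head ψ = h − z = 669.56 − 644.40 = 25.16 m.
P = ρgψ = 1000 × 9.81 × 25.16 = 246820 Pa ≈ 247 kPa.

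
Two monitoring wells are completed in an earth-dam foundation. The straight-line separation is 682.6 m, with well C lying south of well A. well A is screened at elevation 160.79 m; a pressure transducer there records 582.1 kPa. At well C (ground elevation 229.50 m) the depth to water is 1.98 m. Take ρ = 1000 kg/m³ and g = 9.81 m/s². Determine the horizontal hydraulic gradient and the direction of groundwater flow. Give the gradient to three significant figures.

Pressure head at well A: ψ = P/(ρg) = 582.1×1000 / (1000 × 9.81) = 59.34 m.
Total head at well A: h = z + ψ = 160.79 + 59.34 = 220.13 m.
Total head at well C: h = 229.50 − 1.98 = 227.52 m.
Head difference: h(well A) − h(well C) = 220.13 − 227.52 = -7.39 m.
Hydraulic gradient: i = |Δh| / L = 7.39 / 682.6 = 0.0108.
Flow is from higher to lower head: from well C toward well A, i.e. toward the north.

i ≈ 0.0108; groundwater flows toward the north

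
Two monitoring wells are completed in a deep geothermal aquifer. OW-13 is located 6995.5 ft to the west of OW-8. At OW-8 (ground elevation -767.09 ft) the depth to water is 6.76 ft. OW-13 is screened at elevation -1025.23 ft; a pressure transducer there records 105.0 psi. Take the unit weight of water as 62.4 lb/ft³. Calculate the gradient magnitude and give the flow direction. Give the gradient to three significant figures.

Total head at OW-8: h = -767.09 − 6.76 = -773.85 ft.
Pressure head at OW-13: ψ = 144·P/γ = 144 × 105.0 / 62.4 = 242.31 ft.
Total head at OW-13: h = z + ψ = -1025.23 + 242.31 = -782.92 ft.
Head difference: h(OW-8) − h(OW-13) = -773.85 − (-782.92) = 9.07 ft.
Hydraulic gradient: i = |Δh| / L = 9.07 / 6995.5 = 0.00130.
Flow is from higher to lower head: from OW-8 toward OW-13, i.e. toward the west.

i ≈ 0.00130; groundwater flows toward the west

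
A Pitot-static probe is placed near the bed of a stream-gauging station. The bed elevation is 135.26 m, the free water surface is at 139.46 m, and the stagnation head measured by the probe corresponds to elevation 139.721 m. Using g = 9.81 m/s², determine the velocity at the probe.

Near the bed, under hydrostatic conditions, the piezometric head (z + ψ) equals the free-surface elevation, 139.46 m.
Velocity head = total − piezometric = 139.721 − 139.46 = 0.261 m.
v = √(2g·h_v) = √(2 × 9.81 × 0.261) = 2.26 m/s.

v ≈ 2.26 m/s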